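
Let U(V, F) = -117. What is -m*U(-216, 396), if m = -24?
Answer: -2808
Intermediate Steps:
-m*U(-216, 396) = -(-24)*(-117) = -1*2808 = -2808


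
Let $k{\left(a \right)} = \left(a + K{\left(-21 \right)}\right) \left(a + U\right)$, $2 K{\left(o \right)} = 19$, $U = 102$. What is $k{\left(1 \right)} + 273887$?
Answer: $\frac{549937}{2} \approx 2.7497 \cdot 10^{5}$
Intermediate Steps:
$K{\left(o \right)} = \frac{19}{2}$ ($K{\left(o \right)} = \frac{1}{2} \cdot 19 = \frac{19}{2}$)
$k{\left(a \right)} = \left(102 + a\right) \left(\frac{19}{2} + a\right)$ ($k{\left(a \right)} = \left(a + \frac{19}{2}\right) \left(a + 102\right) = \left(\frac{19}{2} + a\right) \left(102 + a\right) = \left(102 + a\right) \left(\frac{19}{2} + a\right)$)
$k{\left(1 \right)} + 273887 = \left(969 + 1^{2} + \frac{223}{2} \cdot 1\right) + 273887 = \left(969 + 1 + \frac{223}{2}\right) + 273887 = \frac{2163}{2} + 273887 = \frac{549937}{2}$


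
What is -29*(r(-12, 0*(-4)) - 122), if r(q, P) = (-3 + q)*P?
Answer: 3538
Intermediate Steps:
r(q, P) = P*(-3 + q)
-29*(r(-12, 0*(-4)) - 122) = -29*((0*(-4))*(-3 - 12) - 122) = -29*(0*(-15) - 122) = -29*(0 - 122) = -29*(-122) = 3538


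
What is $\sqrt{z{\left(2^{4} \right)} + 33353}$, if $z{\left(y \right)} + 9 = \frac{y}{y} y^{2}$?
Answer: $40 \sqrt{21} \approx 183.3$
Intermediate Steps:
$z{\left(y \right)} = -9 + y^{2}$ ($z{\left(y \right)} = -9 + \frac{y}{y} y^{2} = -9 + 1 y^{2} = -9 + y^{2}$)
$\sqrt{z{\left(2^{4} \right)} + 33353} = \sqrt{\left(-9 + \left(2^{4}\right)^{2}\right) + 33353} = \sqrt{\left(-9 + 16^{2}\right) + 33353} = \sqrt{\left(-9 + 256\right) + 33353} = \sqrt{247 + 33353} = \sqrt{33600} = 40 \sqrt{21}$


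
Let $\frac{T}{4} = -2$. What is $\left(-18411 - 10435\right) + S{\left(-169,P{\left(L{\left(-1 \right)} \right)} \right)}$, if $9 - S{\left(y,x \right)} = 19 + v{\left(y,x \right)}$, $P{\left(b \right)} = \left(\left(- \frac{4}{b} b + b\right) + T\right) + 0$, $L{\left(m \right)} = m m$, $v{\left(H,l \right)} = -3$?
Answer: $-28853$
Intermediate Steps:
$T = -8$ ($T = 4 \left(-2\right) = -8$)
$L{\left(m \right)} = m^{2}$
$P{\left(b \right)} = -12 + b$ ($P{\left(b \right)} = \left(\left(- \frac{4}{b} b + b\right) - 8\right) + 0 = \left(\left(-4 + b\right) - 8\right) + 0 = \left(-12 + b\right) + 0 = -12 + b$)
$S{\left(y,x \right)} = -7$ ($S{\left(y,x \right)} = 9 - \left(19 - 3\right) = 9 - 16 = -7$)
$\left(-18411 - 10435\right) + S{\left(-169,P{\left(L{\left(-1 \right)} \right)} \right)} = \left(-18411 - 10435\right) - 7 = -28846 - 7 = -28853$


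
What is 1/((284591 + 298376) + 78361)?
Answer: 1/661328 ≈ 1.5121e-6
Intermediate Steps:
1/((284591 + 298376) + 78361) = 1/(582967 + 78361) = 1/661328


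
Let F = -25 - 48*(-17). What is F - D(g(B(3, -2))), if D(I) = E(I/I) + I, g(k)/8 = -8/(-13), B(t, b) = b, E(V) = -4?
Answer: 10271/13 ≈ 790.08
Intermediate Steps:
g(k) = 64/13 (g(k) = 8*(-8/(-13)) = 8*(-8*(-1/13)) = 8*(8/13) = 64/13)
F = 791 (F = -25 + 816 = 791)
D(I) = -4 + I
F - D(g(B(3, -2))) = 791 - (-4 + 64/13) = 791 - 1*12/13 = 791 - 12/13 = 10271/13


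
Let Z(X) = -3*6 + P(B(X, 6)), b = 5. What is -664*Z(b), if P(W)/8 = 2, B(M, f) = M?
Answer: 1328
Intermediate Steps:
P(W) = 16 (P(W) = 8*2 = 16)
Z(X) = -2 (Z(X) = -3*6 + 16 = -18 + 16 = -2)
-664*Z(b) = -664*(-2) = 1328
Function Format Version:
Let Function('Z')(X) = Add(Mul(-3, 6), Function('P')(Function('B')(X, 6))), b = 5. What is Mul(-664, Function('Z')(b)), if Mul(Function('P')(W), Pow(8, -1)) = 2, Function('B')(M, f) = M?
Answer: 1328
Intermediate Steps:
Function('P')(W) = 16 (Function('P')(W) = Mul(8, 2) = 16)
Function('Z')(X) = -2 (Function('Z')(X) = Add(Mul(-3, 6), 16) = Add(-18, 16) = -2)
Mul(-664, Function('Z')(b)) = Mul(-664, -2) = 1328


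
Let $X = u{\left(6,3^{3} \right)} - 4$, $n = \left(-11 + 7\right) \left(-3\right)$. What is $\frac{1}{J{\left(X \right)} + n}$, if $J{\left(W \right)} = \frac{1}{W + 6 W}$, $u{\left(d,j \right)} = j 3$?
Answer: $\frac{539}{6469} \approx 0.08332$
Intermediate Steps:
$u{\left(d,j \right)} = 3 j$
$n = 12$ ($n = \left(-4\right) \left(-3\right) = 12$)
$X = 77$ ($X = 3 \cdot 3^{3} - 4 = 3 \cdot 27 - 4 = 81 - 4 = 77$)
$J{\left(W \right)} = \frac{1}{7 W}$
$\frac{1}{J{\left(X \right)} + n} = \frac{1}{\frac{1}{7 \cdot 77} + 12} = \frac{1}{\frac{1}{7} \cdot \frac{1}{77} + 12} = \frac{1}{\frac{1}{539} + 12} = \frac{1}{\frac{6469}{539}} = \frac{539}{6469}$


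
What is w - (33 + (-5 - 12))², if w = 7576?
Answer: 7320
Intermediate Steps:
w - (33 + (-5 - 12))² = 7576 - (33 + (-5 - 12))² = 7576 - (33 - 17)² = 7576 - 1*16² = 7576 - 1*256 = 7576 - 256 = 7320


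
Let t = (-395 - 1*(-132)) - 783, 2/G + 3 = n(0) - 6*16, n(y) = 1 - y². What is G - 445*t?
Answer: 22808029/49 ≈ 4.6547e+5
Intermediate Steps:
G = -1/49 (G = 2/(-3 + ((1 - 1*0²) - 6*16)) = 2/(-3 + ((1 - 1*0) - 96)) = 2/(-3 + ((1 + 0) - 96)) = 2/(-3 + (1 - 96)) = 2/(-3 - 95) = 2/(-98) = 2*(-1/98) = -1/49 ≈ -0.020408)
t = -1046 (t = (-395 + 132) - 783 = -263 - 783 = -1046)
G - 445*t = -1/49 - 445*(-1046) = -1/49 + 465470 = 22808029/49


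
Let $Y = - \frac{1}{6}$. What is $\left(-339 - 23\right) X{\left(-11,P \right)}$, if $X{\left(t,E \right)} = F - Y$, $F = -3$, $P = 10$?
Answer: $\frac{3077}{3} \approx 1025.7$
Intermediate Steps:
$Y = - \frac{1}{6}$ ($Y = \left(-1\right) \frac{1}{6} = - \frac{1}{6} \approx -0.16667$)
$X{\left(t,E \right)} = - \frac{17}{6}$ ($X{\left(t,E \right)} = -3 - - \frac{1}{6} = -3 + \frac{1}{6} = - \frac{17}{6}$)
$\left(-339 - 23\right) X{\left(-11,P \right)} = \left(-339 - 23\right) \left(- \frac{17}{6}\right) = \left(-362\right) \left(- \frac{17}{6}\right) = \frac{3077}{3}$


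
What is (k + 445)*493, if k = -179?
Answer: 131138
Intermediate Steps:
(k + 445)*493 = (-179 + 445)*493 = 266*493 = 131138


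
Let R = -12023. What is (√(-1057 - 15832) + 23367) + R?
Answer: 11344 + I*√16889 ≈ 11344.0 + 129.96*I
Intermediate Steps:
(√(-1057 - 15832) + 23367) + R = (√(-1057 - 15832) + 23367) - 12023 = (√(-16889) + 23367) - 12023 = (I*√16889 + 23367) - 12023 = (23367 + I*√16889) - 12023 = 11344 + I*√16889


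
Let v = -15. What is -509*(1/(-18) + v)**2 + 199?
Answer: -37316993/324 ≈ -1.1518e+5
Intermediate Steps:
-509*(1/(-18) + v)**2 + 199 = -509*(1/(-18) - 15)**2 + 199 = -509*(1*(-1/18) - 15)**2 + 199 = -509*(-1/18 - 15)**2 + 199 = -509*(-271/18)**2 + 199 = -509*73441/324 + 199 = -37381469/324 + 199 = -37316993/324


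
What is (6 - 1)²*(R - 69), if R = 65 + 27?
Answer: 575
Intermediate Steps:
R = 92
(6 - 1)²*(R - 69) = (6 - 1)²*(92 - 69) = 5²*23 = 25*23 = 575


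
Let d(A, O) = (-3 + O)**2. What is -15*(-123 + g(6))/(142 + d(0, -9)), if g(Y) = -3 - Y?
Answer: 90/13 ≈ 6.9231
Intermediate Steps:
-15*(-123 + g(6))/(142 + d(0, -9)) = -15*(-123 + (-3 - 1*6))/(142 + (-3 - 9)**2) = -15*(-123 + (-3 - 6))/(142 + (-12)**2) = -15*(-123 - 9)/(142 + 144) = -(-1980)/286 = -15*(-6/13) = 90/13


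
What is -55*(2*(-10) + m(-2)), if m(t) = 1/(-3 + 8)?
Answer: 1089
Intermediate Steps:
m(t) = ⅕ (m(t) = 1/5 = ⅕)
-55*(2*(-10) + m(-2)) = -55*(2*(-10) + ⅕) = -55*(-20 + ⅕) = -55*(-99/5) = 1089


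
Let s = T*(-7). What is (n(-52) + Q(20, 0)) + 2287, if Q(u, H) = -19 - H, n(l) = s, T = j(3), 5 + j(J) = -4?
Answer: 2331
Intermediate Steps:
j(J) = -9 (j(J) = -5 - 4 = -9)
T = -9
s = 63 (s = -9*(-7) = 63)
n(l) = 63
(n(-52) + Q(20, 0)) + 2287 = (63 + (-19 - 1*0)) + 2287 = (63 + (-19 + 0)) + 2287 = (63 - 19) + 2287 = 44 + 2287 = 2331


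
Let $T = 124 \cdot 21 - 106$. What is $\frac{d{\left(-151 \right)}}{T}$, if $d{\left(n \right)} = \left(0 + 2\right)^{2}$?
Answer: $\frac{2}{1249} \approx 0.0016013$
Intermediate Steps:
$T = 2498$ ($T = 2604 - 106 = 2498$)
$d{\left(n \right)} = 4$ ($d{\left(n \right)} = 2^{2} = 4$)
$\frac{d{\left(-151 \right)}}{T} = \frac{4}{2498} = 4 \cdot \frac{1}{2498} = \frac{2}{1249}$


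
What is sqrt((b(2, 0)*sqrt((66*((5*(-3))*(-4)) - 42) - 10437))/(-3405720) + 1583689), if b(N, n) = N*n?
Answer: sqrt(1583689) ≈ 1258.4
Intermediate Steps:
sqrt((b(2, 0)*sqrt((66*((5*(-3))*(-4)) - 42) - 10437))/(-3405720) + 1583689) = sqrt(((2*0)*sqrt((66*((5*(-3))*(-4)) - 42) - 10437))/(-3405720) + 1583689) = sqrt((0*sqrt((66*(-15*(-4)) - 42) - 10437))*(-1/3405720) + 1583689) = sqrt((0*sqrt((66*60 - 42) - 10437))*(-1/3405720) + 1583689) = sqrt((0*sqrt((3960 - 42) - 10437))*(-1/3405720) + 1583689) = sqrt((0*sqrt(3918 - 10437))*(-1/3405720) + 1583689) = sqrt((0*sqrt(-6519))*(-1/3405720) + 1583689) = sqrt((0*(I*sqrt(6519)))*(-1/3405720) + 1583689) = sqrt(0*(-1/3405720) + 1583689) = sqrt(0 + 1583689) = sqrt(1583689)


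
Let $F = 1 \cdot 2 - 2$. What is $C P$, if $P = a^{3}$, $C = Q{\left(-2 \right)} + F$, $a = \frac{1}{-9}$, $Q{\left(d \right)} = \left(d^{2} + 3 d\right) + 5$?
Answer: $- \frac{1}{243} \approx -0.0041152$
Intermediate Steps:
$Q{\left(d \right)} = 5 + d^{2} + 3 d$
$F = 0$ ($F = 2 - 2 = 0$)
$a = - \frac{1}{9} \approx -0.11111$
$C = 3$ ($C = \left(5 + \left(-2\right)^{2} + 3 \left(-2\right)\right) + 0 = \left(5 + 4 - 6\right) + 0 = 3 + 0 = 3$)
$P = - \frac{1}{729}$ ($P = \left(- \frac{1}{9}\right)^{3} = - \frac{1}{729} \approx -0.0013717$)
$C P = 3 \left(- \frac{1}{729}\right) = - \frac{1}{243}$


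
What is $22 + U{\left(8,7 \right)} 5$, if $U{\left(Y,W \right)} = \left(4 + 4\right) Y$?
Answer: $342$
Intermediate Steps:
$U{\left(Y,W \right)} = 8 Y$
$22 + U{\left(8,7 \right)} 5 = 22 + 8 \cdot 8 \cdot 5 = 22 + 64 \cdot 5 = 22 + 320 = 342$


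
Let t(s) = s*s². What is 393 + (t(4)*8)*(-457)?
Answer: -233591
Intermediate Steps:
t(s) = s³
393 + (t(4)*8)*(-457) = 393 + (4³*8)*(-457) = 393 + (64*8)*(-457) = 393 + 512*(-457) = 393 - 233984 = -233591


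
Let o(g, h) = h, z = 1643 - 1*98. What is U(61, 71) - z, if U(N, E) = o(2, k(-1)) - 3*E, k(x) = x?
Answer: -1759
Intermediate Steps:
z = 1545 (z = 1643 - 98 = 1545)
U(N, E) = -1 - 3*E
U(61, 71) - z = (-1 - 3*71) - 1*1545 = (-1 - 213) - 1545 = -214 - 1545 = -1759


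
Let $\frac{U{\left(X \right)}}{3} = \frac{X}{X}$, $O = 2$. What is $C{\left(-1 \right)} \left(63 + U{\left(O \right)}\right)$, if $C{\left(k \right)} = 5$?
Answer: $330$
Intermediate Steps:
$U{\left(X \right)} = 3$ ($U{\left(X \right)} = 3 \frac{X}{X} = 3 \cdot 1 = 3$)
$C{\left(-1 \right)} \left(63 + U{\left(O \right)}\right) = 5 \left(63 + 3\right) = 5 \cdot 66 = 330$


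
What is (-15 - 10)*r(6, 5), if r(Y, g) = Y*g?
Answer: -750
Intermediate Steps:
(-15 - 10)*r(6, 5) = (-15 - 10)*(6*5) = -25*30 = -750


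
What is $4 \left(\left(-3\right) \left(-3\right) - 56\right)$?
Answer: $-188$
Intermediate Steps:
$4 \left(\left(-3\right) \left(-3\right) - 56\right) = 4 \left(9 - 56\right) = 4 \left(-47\right) = -188$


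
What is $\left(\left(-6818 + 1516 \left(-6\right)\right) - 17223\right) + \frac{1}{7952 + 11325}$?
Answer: $- \frac{638781948}{19277} \approx -33137.0$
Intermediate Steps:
$\left(\left(-6818 + 1516 \left(-6\right)\right) - 17223\right) + \frac{1}{7952 + 11325} = \left(\left(-6818 - 9096\right) - 17223\right) + \frac{1}{19277} = \left(-15914 - 17223\right) + \frac{1}{19277} = -33137 + \frac{1}{19277} = - \frac{638781948}{19277}$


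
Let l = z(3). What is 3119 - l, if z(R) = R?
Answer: 3116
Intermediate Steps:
l = 3
3119 - l = 3119 - 1*3 = 3119 - 3 = 3116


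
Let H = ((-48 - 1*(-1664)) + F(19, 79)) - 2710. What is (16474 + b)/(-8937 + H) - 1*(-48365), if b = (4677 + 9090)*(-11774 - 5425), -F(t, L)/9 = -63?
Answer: 694488519/9464 ≈ 73382.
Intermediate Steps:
F(t, L) = 567 (F(t, L) = -9*(-63) = 567)
H = -527 (H = ((-48 - 1*(-1664)) + 567) - 2710 = ((-48 + 1664) + 567) - 2710 = (1616 + 567) - 2710 = 2183 - 2710 = -527)
b = -236778633 (b = 13767*(-17199) = -236778633)
(16474 + b)/(-8937 + H) - 1*(-48365) = (16474 - 236778633)/(-8937 - 527) - 1*(-48365) = -236762159/(-9464) + 48365 = -236762159*(-1/9464) + 48365 = 236762159/9464 + 48365 = 694488519/9464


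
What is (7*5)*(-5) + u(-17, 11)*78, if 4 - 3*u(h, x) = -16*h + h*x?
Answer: -2281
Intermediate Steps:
u(h, x) = 4/3 + 16*h/3 - h*x/3 (u(h, x) = 4/3 - (-16*h + h*x)/3 = 4/3 + (16*h/3 - h*x/3) = 4/3 + 16*h/3 - h*x/3)
(7*5)*(-5) + u(-17, 11)*78 = (7*5)*(-5) + (4/3 + (16/3)*(-17) - ⅓*(-17)*11)*78 = 35*(-5) + (4/3 - 272/3 + 187/3)*78 = -175 - 27*78 = -175 - 2106 = -2281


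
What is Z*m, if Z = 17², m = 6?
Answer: 1734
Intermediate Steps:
Z = 289
Z*m = 289*6 = 1734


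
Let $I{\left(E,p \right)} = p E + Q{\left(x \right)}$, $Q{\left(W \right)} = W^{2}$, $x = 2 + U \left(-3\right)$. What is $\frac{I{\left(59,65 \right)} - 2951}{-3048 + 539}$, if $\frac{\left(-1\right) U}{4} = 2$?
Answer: $- \frac{120}{193} \approx -0.62176$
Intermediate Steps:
$U = -8$ ($U = \left(-4\right) 2 = -8$)
$x = 26$ ($x = 2 - -24 = 2 + 24 = 26$)
$I{\left(E,p \right)} = 676 + E p$ ($I{\left(E,p \right)} = p E + 26^{2} = E p + 676 = 676 + E p$)
$\frac{I{\left(59,65 \right)} - 2951}{-3048 + 539} = \frac{\left(676 + 59 \cdot 65\right) - 2951}{-3048 + 539} = \frac{\left(676 + 3835\right) - 2951}{-2509} = \left(4511 - 2951\right) \left(- \frac{1}{2509}\right) = 1560 \left(- \frac{1}{2509}\right) = - \frac{120}{193}$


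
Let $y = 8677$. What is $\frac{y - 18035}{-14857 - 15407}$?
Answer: $\frac{4679}{15132} \approx 0.30921$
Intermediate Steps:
$\frac{y - 18035}{-14857 - 15407} = \frac{8677 - 18035}{-14857 - 15407} = - \frac{9358}{-30264} = \left(-9358\right) \left(- \frac{1}{30264}\right) = \frac{4679}{15132}$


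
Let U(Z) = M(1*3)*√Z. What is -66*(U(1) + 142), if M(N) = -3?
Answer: -9174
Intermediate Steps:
U(Z) = -3*√Z
-66*(U(1) + 142) = -66*(-3*√1 + 142) = -66*(-3*1 + 142) = -66*(-3 + 142) = -66*139 = -9174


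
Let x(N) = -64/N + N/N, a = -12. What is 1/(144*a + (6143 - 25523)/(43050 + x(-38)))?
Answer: -272667/471291316 ≈ -0.00057855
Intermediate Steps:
x(N) = 1 - 64/N (x(N) = -64/N + 1 = 1 - 64/N)
1/(144*a + (6143 - 25523)/(43050 + x(-38))) = 1/(144*(-12) + (6143 - 25523)/(43050 + (-64 - 38)/(-38))) = 1/(-1728 - 19380/(43050 - 1/38*(-102))) = 1/(-1728 - 19380/(43050 + 51/19)) = 1/(-1728 - 19380/818001/19) = 1/(-1728 - 19380*19/818001) = 1/(-1728 - 122740/272667) = 1/(-471291316/272667) = -272667/471291316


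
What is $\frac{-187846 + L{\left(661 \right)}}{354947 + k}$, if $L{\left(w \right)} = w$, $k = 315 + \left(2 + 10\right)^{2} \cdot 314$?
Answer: $- \frac{187185}{400478} \approx -0.4674$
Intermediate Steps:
$k = 45531$ ($k = 315 + 12^{2} \cdot 314 = 315 + 144 \cdot 314 = 315 + 45216 = 45531$)
$\frac{-187846 + L{\left(661 \right)}}{354947 + k} = \frac{-187846 + 661}{354947 + 45531} = - \frac{187185}{400478}$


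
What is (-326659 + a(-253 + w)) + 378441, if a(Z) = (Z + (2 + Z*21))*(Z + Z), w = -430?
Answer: 20574566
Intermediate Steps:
a(Z) = 2*Z*(2 + 22*Z) (a(Z) = (Z + (2 + 21*Z))*(2*Z) = (2 + 22*Z)*(2*Z) = 2*Z*(2 + 22*Z))
(-326659 + a(-253 + w)) + 378441 = (-326659 + 4*(-253 - 430)*(1 + 11*(-253 - 430))) + 378441 = (-326659 + 4*(-683)*(1 + 11*(-683))) + 378441 = (-326659 + 4*(-683)*(1 - 7513)) + 378441 = (-326659 + 4*(-683)*(-7512)) + 378441 = (-326659 + 20522784) + 378441 = 20196125 + 378441 = 20574566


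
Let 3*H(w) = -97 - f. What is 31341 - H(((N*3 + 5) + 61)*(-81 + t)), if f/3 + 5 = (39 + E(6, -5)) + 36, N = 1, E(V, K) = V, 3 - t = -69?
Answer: 94348/3 ≈ 31449.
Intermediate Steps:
t = 72 (t = 3 - 1*(-69) = 3 + 69 = 72)
f = 228 (f = -15 + 3*((39 + 6) + 36) = -15 + 3*(45 + 36) = -15 + 3*81 = -15 + 243 = 228)
H(w) = -325/3 (H(w) = (-97 - 1*228)/3 = (-97 - 228)/3 = (⅓)*(-325) = -325/3)
31341 - H(((N*3 + 5) + 61)*(-81 + t)) = 31341 - 1*(-325/3) = 31341 + 325/3 = 94348/3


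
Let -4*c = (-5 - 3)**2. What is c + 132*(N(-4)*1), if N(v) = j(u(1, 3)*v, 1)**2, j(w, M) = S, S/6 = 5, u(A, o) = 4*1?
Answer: 118784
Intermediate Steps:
u(A, o) = 4
S = 30 (S = 6*5 = 30)
j(w, M) = 30
N(v) = 900 (N(v) = 30**2 = 900)
c = -16 (c = -(-5 - 3)**2/4 = -1/4*(-8)**2 = -1/4*64 = -16)
c + 132*(N(-4)*1) = -16 + 132*(900*1) = -16 + 132*900 = -16 + 118800 = 118784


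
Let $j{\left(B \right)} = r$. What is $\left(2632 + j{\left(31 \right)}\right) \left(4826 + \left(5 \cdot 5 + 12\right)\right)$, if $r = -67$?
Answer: $12473595$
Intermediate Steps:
$j{\left(B \right)} = -67$
$\left(2632 + j{\left(31 \right)}\right) \left(4826 + \left(5 \cdot 5 + 12\right)\right) = \left(2632 - 67\right) \left(4826 + \left(5 \cdot 5 + 12\right)\right) = 2565 \left(4826 + \left(25 + 12\right)\right) = 2565 \left(4826 + 37\right) = 2565 \cdot 4863 = 12473595$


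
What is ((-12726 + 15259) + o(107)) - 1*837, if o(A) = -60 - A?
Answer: 1529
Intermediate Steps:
((-12726 + 15259) + o(107)) - 1*837 = ((-12726 + 15259) + (-60 - 1*107)) - 1*837 = (2533 + (-60 - 107)) - 837 = (2533 - 167) - 837 = 2366 - 837 = 1529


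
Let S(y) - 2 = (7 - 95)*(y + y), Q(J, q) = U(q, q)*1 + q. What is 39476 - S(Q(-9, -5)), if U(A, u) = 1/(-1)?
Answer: 38418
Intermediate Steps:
U(A, u) = -1
Q(J, q) = -1 + q (Q(J, q) = -1*1 + q = -1 + q)
S(y) = 2 - 176*y (S(y) = 2 + (7 - 95)*(y + y) = 2 - 176*y)
39476 - S(Q(-9, -5)) = 39476 - (2 - 176*(-1 - 5)) = 39476 - (2 - 176*(-6)) = 39476 - (2 + 1056) = 39476 - 1*1058 = 39476 - 1058 = 38418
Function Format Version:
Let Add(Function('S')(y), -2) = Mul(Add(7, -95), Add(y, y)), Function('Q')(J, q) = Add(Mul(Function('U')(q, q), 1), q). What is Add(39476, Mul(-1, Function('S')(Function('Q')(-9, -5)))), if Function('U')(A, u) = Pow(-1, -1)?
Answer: 38418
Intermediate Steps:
Function('U')(A, u) = -1
Function('Q')(J, q) = Add(-1, q) (Function('Q')(J, q) = Add(Mul(-1, 1), q) = Add(-1, q))
Function('S')(y) = Add(2, Mul(-176, y)) (Function('S')(y) = Add(2, Mul(Add(7, -95), Add(y, y))) = Add(2, Mul(-88, Mul(2, y))) = Add(2, Mul(-176, y)))
Add(39476, Mul(-1, Function('S')(Function('Q')(-9, -5)))) = Add(39476, Mul(-1, Add(2, Mul(-176, Add(-1, -5))))) = Add(39476, Mul(-1, Add(2, Mul(-176, -6)))) = Add(39476, Mul(-1, Add(2, 1056))) = Add(39476, Mul(-1, 1058)) = Add(39476, -1058) = 38418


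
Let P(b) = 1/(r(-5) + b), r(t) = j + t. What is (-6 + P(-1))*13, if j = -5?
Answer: -871/11 ≈ -79.182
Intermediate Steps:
r(t) = -5 + t
P(b) = 1/(-10 + b) (P(b) = 1/((-5 - 5) + b) = 1/(-10 + b))
(-6 + P(-1))*13 = (-6 + 1/(-10 - 1))*13 = (-6 + 1/(-11))*13 = (-6 - 1/11)*13 = -67/11*13 = -871/11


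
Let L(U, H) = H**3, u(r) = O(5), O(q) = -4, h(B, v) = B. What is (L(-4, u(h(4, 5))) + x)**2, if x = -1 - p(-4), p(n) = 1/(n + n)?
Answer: 269361/64 ≈ 4208.8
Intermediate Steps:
p(n) = 1/(2*n)
u(r) = -4
x = -7/8 (x = -1 - 1/(2*(-4)) = -1 - (-1)/(2*4) = -1 - 1*(-1/8) = -1 + 1/8 = -7/8 ≈ -0.87500)
(L(-4, u(h(4, 5))) + x)**2 = ((-4)**3 - 7/8)**2 = (-64 - 7/8)**2 = (-519/8)**2 = 269361/64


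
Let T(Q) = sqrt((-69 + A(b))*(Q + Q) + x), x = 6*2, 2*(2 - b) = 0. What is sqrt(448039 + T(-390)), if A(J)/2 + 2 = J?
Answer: sqrt(448039 + 2*sqrt(13458)) ≈ 669.53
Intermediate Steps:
b = 2 (b = 2 - 1/2*0 = 2 + 0 = 2)
A(J) = -4 + 2*J
x = 12
T(Q) = sqrt(12 - 138*Q) (T(Q) = sqrt((-69 + (-4 + 2*2))*(Q + Q) + 12) = sqrt((-69 + (-4 + 4))*(2*Q) + 12) = sqrt((-69 + 0)*(2*Q) + 12) = sqrt(-138*Q + 12) = sqrt(12 - 138*Q))
sqrt(448039 + T(-390)) = sqrt(448039 + sqrt(12 - 138*(-390))) = sqrt(448039 + sqrt(12 + 53820)) = sqrt(448039 + sqrt(53832)) = sqrt(448039 + 2*sqrt(13458))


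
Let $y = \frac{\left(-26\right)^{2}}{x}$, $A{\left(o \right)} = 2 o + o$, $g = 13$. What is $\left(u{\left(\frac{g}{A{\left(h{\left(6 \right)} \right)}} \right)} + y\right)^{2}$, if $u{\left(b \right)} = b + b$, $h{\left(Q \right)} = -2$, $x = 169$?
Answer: $\frac{1}{9} \approx 0.11111$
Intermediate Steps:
$A{\left(o \right)} = 3 o$
$u{\left(b \right)} = 2 b$
$y = 4$ ($y = \frac{\left(-26\right)^{2}}{169} = 676 \cdot \frac{1}{169} = 4$)
$\left(u{\left(\frac{g}{A{\left(h{\left(6 \right)} \right)}} \right)} + y\right)^{2} = \left(2 \frac{13}{3 \left(-2\right)} + 4\right)^{2} = \left(2 \frac{13}{-6} + 4\right)^{2} = \left(2 \cdot 13 \left(- \frac{1}{6}\right) + 4\right)^{2} = \left(2 \left(- \frac{13}{6}\right) + 4\right)^{2} = \left(- \frac{13}{3} + 4\right)^{2} = \left(- \frac{1}{3}\right)^{2} = \frac{1}{9}$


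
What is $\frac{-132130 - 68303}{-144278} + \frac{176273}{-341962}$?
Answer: $\frac{10777038413}{12334398359} \approx 0.87374$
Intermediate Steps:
$\frac{-132130 - 68303}{-144278} + \frac{176273}{-341962} = \left(-132130 - 68303\right) \left(- \frac{1}{144278}\right) + 176273 \left(- \frac{1}{341962}\right) = \left(-200433\right) \left(- \frac{1}{144278}\right) - \frac{176273}{341962} = \frac{200433}{144278} - \frac{176273}{341962} = \frac{10777038413}{12334398359}$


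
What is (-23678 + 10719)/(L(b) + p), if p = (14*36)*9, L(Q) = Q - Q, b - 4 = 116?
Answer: -12959/4536 ≈ -2.8569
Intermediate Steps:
b = 120 (b = 4 + 116 = 120)
L(Q) = 0
p = 4536 (p = 504*9 = 4536)
(-23678 + 10719)/(L(b) + p) = (-23678 + 10719)/(0 + 4536) = -12959/4536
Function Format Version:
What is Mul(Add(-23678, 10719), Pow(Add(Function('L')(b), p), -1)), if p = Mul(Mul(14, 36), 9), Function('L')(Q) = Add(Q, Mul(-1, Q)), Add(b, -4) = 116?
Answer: Rational(-12959, 4536) ≈ -2.8569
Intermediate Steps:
b = 120 (b = Add(4, 116) = 120)
Function('L')(Q) = 0
p = 4536 (p = Mul(504, 9) = 4536)
Mul(Add(-23678, 10719), Pow(Add(Function('L')(b), p), -1)) = Mul(Add(-23678, 10719), Pow(Add(0, 4536), -1)) = Mul(-12959, Pow(4536, -1)) = Mul(-12959, Rational(1, 4536)) = Rational(-12959, 4536)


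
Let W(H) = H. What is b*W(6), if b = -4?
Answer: -24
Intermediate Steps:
b*W(6) = -4*6 = -24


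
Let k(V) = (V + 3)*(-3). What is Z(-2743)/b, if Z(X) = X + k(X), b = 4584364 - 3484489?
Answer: 5477/1099875 ≈ 0.0049797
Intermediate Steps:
k(V) = -9 - 3*V (k(V) = (3 + V)*(-3) = -9 - 3*V)
b = 1099875
Z(X) = -9 - 2*X (Z(X) = X + (-9 - 3*X) = -9 - 2*X)
Z(-2743)/b = (-9 - 2*(-2743))/1099875 = (-9 + 5486)*(1/1099875) = 5477*(1/1099875) = 5477/1099875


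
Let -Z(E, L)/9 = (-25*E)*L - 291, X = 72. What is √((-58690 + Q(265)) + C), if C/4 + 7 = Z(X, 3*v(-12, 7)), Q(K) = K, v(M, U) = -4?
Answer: I*√825577 ≈ 908.61*I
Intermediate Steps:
Z(E, L) = 2619 + 225*E*L (Z(E, L) = -9*((-25*E)*L - 291) = -9*(-25*E*L - 291) = -9*(-291 - 25*E*L) = 2619 + 225*E*L)
C = -767152 (C = -28 + 4*(2619 + 225*72*(3*(-4))) = -28 + 4*(2619 + 225*72*(-12)) = -28 + 4*(2619 - 194400) = -28 + 4*(-191781) = -28 - 767124 = -767152)
√((-58690 + Q(265)) + C) = √((-58690 + 265) - 767152) = √(-58425 - 767152) = √(-825577) = I*√825577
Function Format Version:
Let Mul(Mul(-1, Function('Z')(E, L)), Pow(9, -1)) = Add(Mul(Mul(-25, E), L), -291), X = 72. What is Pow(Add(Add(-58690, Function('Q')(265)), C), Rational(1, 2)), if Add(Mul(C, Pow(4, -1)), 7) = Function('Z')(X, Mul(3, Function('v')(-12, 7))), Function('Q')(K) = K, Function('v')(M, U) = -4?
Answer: Mul(I, Pow(825577, Rational(1, 2))) ≈ Mul(908.61, I)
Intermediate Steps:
Function('Z')(E, L) = Add(2619, Mul(225, E, L)) (Function('Z')(E, L) = Mul(-9, Add(Mul(Mul(-25, E), L), -291)) = Mul(-9, Add(Mul(-25, E, L), -291)) = Mul(-9, Add(-291, Mul(-25, E, L))) = Add(2619, Mul(225, E, L)))
C = -767152 (C = Add(-28, Mul(4, Add(2619, Mul(225, 72, Mul(3, -4))))) = Add(-28, Mul(4, Add(2619, Mul(225, 72, -12)))) = Add(-28, Mul(4, Add(2619, -194400))) = Add(-28, Mul(4, -191781)) = Add(-28, -767124) = -767152)
Pow(Add(Add(-58690, Function('Q')(265)), C), Rational(1, 2)) = Pow(Add(Add(-58690, 265), -767152), Rational(1, 2)) = Pow(Add(-58425, -767152), Rational(1, 2)) = Pow(-825577, Rational(1, 2)) = Mul(I, Pow(825577, Rational(1, 2)))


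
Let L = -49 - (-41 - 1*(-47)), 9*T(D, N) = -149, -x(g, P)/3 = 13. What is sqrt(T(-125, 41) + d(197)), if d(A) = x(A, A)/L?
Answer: 2*I*sqrt(107855)/165 ≈ 3.9808*I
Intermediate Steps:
x(g, P) = -39 (x(g, P) = -3*13 = -39)
T(D, N) = -149/9 (T(D, N) = (1/9)*(-149) = -149/9)
L = -55 (L = -49 - (-41 + 47) = -49 - 1*6 = -49 - 6 = -55)
d(A) = 39/55 (d(A) = -39/(-55) = -39*(-1/55) = 39/55)
sqrt(T(-125, 41) + d(197)) = sqrt(-149/9 + 39/55) = sqrt(-7844/495) = 2*I*sqrt(107855)/165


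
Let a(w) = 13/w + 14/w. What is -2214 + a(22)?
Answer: -48681/22 ≈ -2212.8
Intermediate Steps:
a(w) = 27/w
-2214 + a(22) = -2214 + 27/22 = -48681/22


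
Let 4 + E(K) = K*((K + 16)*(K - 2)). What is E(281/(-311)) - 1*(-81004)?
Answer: 2437690034385/30080231 ≈ 81040.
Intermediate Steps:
E(K) = -4 + K*(-2 + K)*(16 + K) (E(K) = -4 + K*((K + 16)*(K - 2)) = -4 + K*((16 + K)*(-2 + K)) = -4 + K*((-2 + K)*(16 + K)) = -4 + K*(-2 + K)*(16 + K))
E(281/(-311)) - 1*(-81004) = (-4 + (281/(-311))³ - 8992/(-311) + 14*(281/(-311))²) - 1*(-81004) = (-4 + (281*(-1/311))³ - 8992*(-1)/311 + 14*(281*(-1/311))²) + 81004 = (-4 + (-281/311)³ - 32*(-281/311) + 14*(-281/311)²) + 81004 = (-4 - 22188041/30080231 + 8992/311 + 14*(78961/96721)) + 81004 = (-4 - 22188041/30080231 + 8992/311 + 1105454/96721) + 81004 = 1071002461/30080231 + 81004 = 2437690034385/30080231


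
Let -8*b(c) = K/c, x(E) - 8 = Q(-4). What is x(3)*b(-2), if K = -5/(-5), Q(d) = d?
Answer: 1/4 ≈ 0.25000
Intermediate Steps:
x(E) = 4 (x(E) = 8 - 4 = 4)
K = 1 (K = -5*(-1/5) = 1)
b(c) = -1/(8*c)
x(3)*b(-2) = 4*(-1/8/(-2)) = 4*(-1/8*(-1/2)) = 4*(1/16) = 1/4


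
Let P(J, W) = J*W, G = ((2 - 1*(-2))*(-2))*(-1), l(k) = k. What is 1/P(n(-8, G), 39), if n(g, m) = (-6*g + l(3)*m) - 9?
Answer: 1/2457 ≈ 0.00040700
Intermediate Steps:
G = 8 (G = ((2 + 2)*(-2))*(-1) = (4*(-2))*(-1) = -8*(-1) = 8)
n(g, m) = -9 - 6*g + 3*m (n(g, m) = (-6*g + 3*m) - 9 = -9 - 6*g + 3*m)
1/P(n(-8, G), 39) = 1/((-9 - 6*(-8) + 3*8)*39) = 1/((-9 + 48 + 24)*39) = 1/(63*39) = 1/2457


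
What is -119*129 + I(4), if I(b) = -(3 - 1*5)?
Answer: -15349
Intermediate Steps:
I(b) = 2 (I(b) = -(3 - 5) = -1*(-2) = 2)
-119*129 + I(4) = -119*129 + 2 = -15351 + 2 = -15349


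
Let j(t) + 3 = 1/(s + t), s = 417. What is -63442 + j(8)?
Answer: -26964124/425 ≈ -63445.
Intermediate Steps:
j(t) = -3 + 1/(417 + t)
-63442 + j(8) = -63442 + (-1250 - 3*8)/(417 + 8) = -63442 + (-1250 - 24)/425 = -63442 + (1/425)*(-1274) = -63442 - 1274/425 = -26964124/425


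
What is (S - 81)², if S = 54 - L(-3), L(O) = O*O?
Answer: 1296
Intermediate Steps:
L(O) = O²
S = 45 (S = 54 - 1*(-3)² = 54 - 1*9 = 54 - 9 = 45)
(S - 81)² = (45 - 81)² = (-36)² = 1296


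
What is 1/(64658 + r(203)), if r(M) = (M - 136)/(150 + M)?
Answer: 353/22824341 ≈ 1.5466e-5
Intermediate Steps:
r(M) = (-136 + M)/(150 + M)
1/(64658 + r(203)) = 1/(64658 + (-136 + 203)/(150 + 203)) = 1/(64658 + 67/353) = 1/(22824341/353) = 353/22824341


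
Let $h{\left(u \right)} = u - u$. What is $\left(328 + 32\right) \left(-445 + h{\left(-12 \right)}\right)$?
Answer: $-160200$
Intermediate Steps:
$h{\left(u \right)} = 0$
$\left(328 + 32\right) \left(-445 + h{\left(-12 \right)}\right) = \left(328 + 32\right) \left(-445 + 0\right) = 360 \left(-445\right) = -160200$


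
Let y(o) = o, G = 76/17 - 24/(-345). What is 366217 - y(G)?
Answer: 715945359/1955 ≈ 3.6621e+5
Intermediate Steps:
G = 8876/1955 (G = 76*(1/17) - 24*(-1/345) = 76/17 + 8/115 = 8876/1955 ≈ 4.5402)
366217 - y(G) = 366217 - 1*8876/1955 = 366217 - 8876/1955 = 715945359/1955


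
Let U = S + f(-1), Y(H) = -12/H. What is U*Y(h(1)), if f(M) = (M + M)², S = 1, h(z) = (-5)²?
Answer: -12/5 ≈ -2.4000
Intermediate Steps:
h(z) = 25
f(M) = 4*M² (f(M) = (2*M)² = 4*M²)
U = 5 (U = 1 + 4*(-1)² = 1 + 4*1 = 1 + 4 = 5)
U*Y(h(1)) = 5*(-12/25) = -12/5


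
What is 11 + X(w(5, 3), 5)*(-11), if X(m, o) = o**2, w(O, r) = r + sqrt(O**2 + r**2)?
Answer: -264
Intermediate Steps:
11 + X(w(5, 3), 5)*(-11) = 11 + 5**2*(-11) = 11 + 25*(-11) = 11 - 275 = -264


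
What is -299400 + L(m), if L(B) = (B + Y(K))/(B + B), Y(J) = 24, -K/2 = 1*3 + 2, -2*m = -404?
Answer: -60478687/202 ≈ -2.9940e+5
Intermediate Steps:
m = 202 (m = -½*(-404) = 202)
K = -10 (K = -2*(1*3 + 2) = -2*(3 + 2) = -2*5 = -10)
L(B) = (24 + B)/(2*B) (L(B) = (B + 24)/(B + B) = (24 + B)/((2*B)) = (24 + B)*(1/(2*B)) = (24 + B)/(2*B))
-299400 + L(m) = -299400 + (½)*(24 + 202)/202 = -299400 + (½)*(1/202)*226 = -299400 + 113/202 = -60478687/202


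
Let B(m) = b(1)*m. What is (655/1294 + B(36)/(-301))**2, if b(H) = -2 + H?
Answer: 59408700121/151705576036 ≈ 0.39161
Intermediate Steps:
B(m) = -m (B(m) = (-2 + 1)*m = -m)
(655/1294 + B(36)/(-301))**2 = (655/1294 - 1*36/(-301))**2 = (655*(1/1294) - 36*(-1/301))**2 = (655/1294 + 36/301)**2 = (243739/389494)**2 = 59408700121/151705576036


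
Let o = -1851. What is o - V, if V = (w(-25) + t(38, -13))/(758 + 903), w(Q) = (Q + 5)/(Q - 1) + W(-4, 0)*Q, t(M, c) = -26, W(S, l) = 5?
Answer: -39966690/21593 ≈ -1850.9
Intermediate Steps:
w(Q) = 5*Q + (5 + Q)/(-1 + Q) (w(Q) = (Q + 5)/(Q - 1) + 5*Q = (5 + Q)/(-1 + Q) + 5*Q = 5*Q + (5 + Q)/(-1 + Q))
V = -1953/21593 (V = ((5 - 4*(-25) + 5*(-25)²)/(-1 - 25) - 26)/(758 + 903) = ((5 + 100 + 5*625)/(-26) - 26)/1661 = (-(5 + 100 + 3125)/26 - 26)*(1/1661) = (-1/26*3230 - 26)*(1/1661) = (-1615/13 - 26)*(1/1661) = -1953/13*1/1661 = -1953/21593 ≈ -0.090446)
o - V = -1851 - 1*(-1953/21593) = -1851 + 1953/21593 = -39966690/21593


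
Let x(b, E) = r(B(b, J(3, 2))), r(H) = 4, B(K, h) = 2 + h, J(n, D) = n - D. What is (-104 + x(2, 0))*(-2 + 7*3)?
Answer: -1900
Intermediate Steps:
x(b, E) = 4
(-104 + x(2, 0))*(-2 + 7*3) = (-104 + 4)*(-2 + 7*3) = -100*(-2 + 21) = -100*19 = -1900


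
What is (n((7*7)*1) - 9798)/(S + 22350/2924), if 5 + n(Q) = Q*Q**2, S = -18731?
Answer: -157670852/27373547 ≈ -5.7600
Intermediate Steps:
n(Q) = -5 + Q**3 (n(Q) = -5 + Q*Q**2 = -5 + Q**3)
(n((7*7)*1) - 9798)/(S + 22350/2924) = ((-5 + ((7*7)*1)**3) - 9798)/(-18731 + 22350/2924) = ((-5 + (49*1)**3) - 9798)/(-18731 + 22350*(1/2924)) = ((-5 + 49**3) - 9798)/(-18731 + 11175/1462) = ((-5 + 117649) - 9798)/(-27373547/1462) = (117644 - 9798)*(-1462/27373547) = 107846*(-1462/27373547) = -157670852/27373547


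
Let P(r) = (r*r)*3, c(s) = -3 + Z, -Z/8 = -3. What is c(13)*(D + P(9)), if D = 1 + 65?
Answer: 6489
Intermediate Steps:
Z = 24 (Z = -8*(-3) = 24)
c(s) = 21 (c(s) = -3 + 24 = 21)
P(r) = 3*r**2 (P(r) = r**2*3 = 3*r**2)
D = 66
c(13)*(D + P(9)) = 21*(66 + 3*9**2) = 21*(66 + 3*81) = 21*(66 + 243) = 21*309 = 6489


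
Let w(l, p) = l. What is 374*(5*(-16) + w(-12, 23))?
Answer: -34408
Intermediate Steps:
374*(5*(-16) + w(-12, 23)) = 374*(5*(-16) - 12) = 374*(-80 - 12) = 374*(-92) = -34408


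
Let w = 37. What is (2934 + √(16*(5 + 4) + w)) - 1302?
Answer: 1632 + √181 ≈ 1645.5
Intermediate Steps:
(2934 + √(16*(5 + 4) + w)) - 1302 = (2934 + √(16*(5 + 4) + 37)) - 1302 = (2934 + √(16*9 + 37)) - 1302 = (2934 + √(144 + 37)) - 1302 = (2934 + √181) - 1302 = 1632 + √181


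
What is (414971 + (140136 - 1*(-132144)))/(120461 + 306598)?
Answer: 687251/427059 ≈ 1.6093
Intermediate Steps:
(414971 + (140136 - 1*(-132144)))/(120461 + 306598) = (414971 + (140136 + 132144))/427059 = (414971 + 272280)*(1/427059) = 687251*(1/427059) = 687251/427059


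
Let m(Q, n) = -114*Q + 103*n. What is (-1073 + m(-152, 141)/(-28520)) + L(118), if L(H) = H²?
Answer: 366478669/28520 ≈ 12850.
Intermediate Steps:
(-1073 + m(-152, 141)/(-28520)) + L(118) = (-1073 + (-114*(-152) + 103*141)/(-28520)) + 118² = (-1073 + (17328 + 14523)*(-1/28520)) + 13924 = (-1073 + 31851*(-1/28520)) + 13924 = (-1073 - 31851/28520) + 13924 = -30633811/28520 + 13924 = 366478669/28520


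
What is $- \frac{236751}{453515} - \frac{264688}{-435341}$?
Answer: $\frac{16972561229}{197433673615} \approx 0.085966$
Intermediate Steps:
$- \frac{236751}{453515} - \frac{264688}{-435341} = \left(-236751\right) \frac{1}{453515} - - \frac{264688}{435341} = - \frac{236751}{453515} + \frac{264688}{435341} = \frac{16972561229}{197433673615}$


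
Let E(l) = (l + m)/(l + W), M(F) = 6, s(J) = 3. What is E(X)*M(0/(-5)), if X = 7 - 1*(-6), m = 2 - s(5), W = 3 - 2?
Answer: 36/7 ≈ 5.1429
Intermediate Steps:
W = 1
m = -1 (m = 2 - 1*3 = 2 - 3 = -1)
X = 13 (X = 7 + 6 = 13)
E(l) = (-1 + l)/(1 + l) (E(l) = (l - 1)/(l + 1) = (-1 + l)/(1 + l))
E(X)*M(0/(-5)) = ((-1 + 13)/(1 + 13))*6 = (12/14)*6 = ((1/14)*12)*6 = (6/7)*6 = 36/7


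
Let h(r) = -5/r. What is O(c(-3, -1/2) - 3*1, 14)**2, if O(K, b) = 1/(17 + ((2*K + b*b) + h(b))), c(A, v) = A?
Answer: 196/7890481 ≈ 2.4840e-5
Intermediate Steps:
O(K, b) = 1/(17 + b**2 - 5/b + 2*K) (O(K, b) = 1/(17 + ((2*K + b*b) - 5/b)) = 1/(17 + ((2*K + b**2) - 5/b)) = 1/(17 + ((b**2 + 2*K) - 5/b)) = 1/(17 + (b**2 - 5/b + 2*K)) = 1/(17 + b**2 - 5/b + 2*K))
O(c(-3, -1/2) - 3*1, 14)**2 = (14/(-5 + 14*(17 + 14**2 + 2*(-3 - 3*1))))**2 = (14/(-5 + 14*(17 + 196 + 2*(-3 - 3))))**2 = (14/(-5 + 14*(17 + 196 + 2*(-6))))**2 = (14/(-5 + 14*(17 + 196 - 12)))**2 = (14/(-5 + 14*201))**2 = (14/(-5 + 2814))**2 = (14/2809)**2 = 196/7890481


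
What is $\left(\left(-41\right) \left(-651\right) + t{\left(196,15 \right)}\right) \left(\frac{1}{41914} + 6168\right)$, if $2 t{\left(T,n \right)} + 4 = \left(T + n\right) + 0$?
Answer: $\frac{13854125859717}{83828} \approx 1.6527 \cdot 10^{8}$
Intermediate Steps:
$t{\left(T,n \right)} = -2 + \frac{T}{2} + \frac{n}{2}$ ($t{\left(T,n \right)} = -2 + \frac{\left(T + n\right) + 0}{2} = -2 + \frac{T + n}{2} = -2 + \left(\frac{T}{2} + \frac{n}{2}\right) = -2 + \frac{T}{2} + \frac{n}{2}$)
$\left(\left(-41\right) \left(-651\right) + t{\left(196,15 \right)}\right) \left(\frac{1}{41914} + 6168\right) = \left(\left(-41\right) \left(-651\right) + \left(-2 + \frac{1}{2} \cdot 196 + \frac{1}{2} \cdot 15\right)\right) \left(\frac{1}{41914} + 6168\right) = \left(26691 + \left(-2 + 98 + \frac{15}{2}\right)\right) \left(\frac{1}{41914} + 6168\right) = \left(26691 + \frac{207}{2}\right) \frac{258525553}{41914} = \frac{53589}{2} \cdot \frac{258525553}{41914} = \frac{13854125859717}{83828}$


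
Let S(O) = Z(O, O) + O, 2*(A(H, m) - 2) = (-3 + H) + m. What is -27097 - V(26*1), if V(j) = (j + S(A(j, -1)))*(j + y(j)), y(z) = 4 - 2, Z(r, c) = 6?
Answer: -28357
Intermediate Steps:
A(H, m) = 1/2 + H/2 + m/2 (A(H, m) = 2 + ((-3 + H) + m)/2 = 2 + (-3 + H + m)/2 = 2 + (-3/2 + H/2 + m/2) = 1/2 + H/2 + m/2)
S(O) = 6 + O
y(z) = 2
V(j) = (2 + j)*(6 + 3*j/2) (V(j) = (j + (6 + (1/2 + j/2 + (1/2)*(-1))))*(j + 2) = (j + (6 + (1/2 + j/2 - 1/2)))*(2 + j) = (j + (6 + j/2))*(2 + j) = (6 + 3*j/2)*(2 + j) = (2 + j)*(6 + 3*j/2))
-27097 - V(26*1) = -27097 - (12 + 9*(26*1) + 3*(26*1)**2/2) = -27097 - (12 + 9*26 + (3/2)*26**2) = -27097 - (12 + 234 + (3/2)*676) = -27097 - (12 + 234 + 1014) = -27097 - 1*1260 = -27097 - 1260 = -28357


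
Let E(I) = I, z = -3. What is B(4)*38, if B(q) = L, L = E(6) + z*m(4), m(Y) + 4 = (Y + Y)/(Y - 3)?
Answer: -228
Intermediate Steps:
m(Y) = -4 + 2*Y/(-3 + Y) (m(Y) = -4 + (Y + Y)/(Y - 3) = -4 + (2*Y)/(-3 + Y) = -4 + 2*Y/(-3 + Y))
L = -6 (L = 6 - 6*(6 - 1*4)/(-3 + 4) = 6 - 6*(6 - 4)/1 = 6 - 6*2 = 6 - 3*4 = 6 - 12 = -6)
B(q) = -6
B(4)*38 = -6*38 = -228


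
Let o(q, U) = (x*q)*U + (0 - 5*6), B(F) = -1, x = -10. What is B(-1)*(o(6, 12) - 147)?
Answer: 897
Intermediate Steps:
o(q, U) = -30 - 10*U*q (o(q, U) = (-10*q)*U + (0 - 5*6) = -10*U*q + (0 - 30) = -10*U*q - 30 = -30 - 10*U*q)
B(-1)*(o(6, 12) - 147) = -((-30 - 10*12*6) - 147) = -((-30 - 720) - 147) = -(-750 - 147) = -1*(-897) = 897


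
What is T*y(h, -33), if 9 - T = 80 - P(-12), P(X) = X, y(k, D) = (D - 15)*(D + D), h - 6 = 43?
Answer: -262944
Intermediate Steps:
h = 49 (h = 6 + 43 = 49)
y(k, D) = 2*D*(-15 + D) (y(k, D) = (-15 + D)*(2*D) = 2*D*(-15 + D))
T = -83 (T = 9 - (80 - 1*(-12)) = 9 - (80 + 12) = 9 - 1*92 = 9 - 92 = -83)
T*y(h, -33) = -166*(-33)*(-15 - 33) = -166*(-33)*(-48) = -83*3168 = -262944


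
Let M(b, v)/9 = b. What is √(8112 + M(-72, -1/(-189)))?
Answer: 2*√1866 ≈ 86.394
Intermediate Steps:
M(b, v) = 9*b
√(8112 + M(-72, -1/(-189))) = √(8112 + 9*(-72)) = √(8112 - 648) = √7464 = 2*√1866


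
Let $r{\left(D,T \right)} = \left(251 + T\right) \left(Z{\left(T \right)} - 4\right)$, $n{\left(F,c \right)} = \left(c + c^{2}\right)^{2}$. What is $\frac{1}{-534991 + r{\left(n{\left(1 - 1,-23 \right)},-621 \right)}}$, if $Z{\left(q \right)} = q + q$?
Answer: $- \frac{1}{73971} \approx -1.3519 \cdot 10^{-5}$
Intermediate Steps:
$Z{\left(q \right)} = 2 q$
$r{\left(D,T \right)} = \left(-4 + 2 T\right) \left(251 + T\right)$ ($r{\left(D,T \right)} = \left(251 + T\right) \left(2 T - 4\right) = \left(251 + T\right) \left(-4 + 2 T\right) = \left(-4 + 2 T\right) \left(251 + T\right)$)
$\frac{1}{-534991 + r{\left(n{\left(1 - 1,-23 \right)},-621 \right)}} = \frac{1}{-534991 + \left(-1004 + 2 \left(-621\right)^{2} + 498 \left(-621\right)\right)} = \frac{1}{-534991 - -461020} = \frac{1}{-534991 + 461020} = \frac{1}{-73971} = - \frac{1}{73971}$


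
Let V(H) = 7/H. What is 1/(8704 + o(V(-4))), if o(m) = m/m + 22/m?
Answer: 7/60847 ≈ 0.00011504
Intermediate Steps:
o(m) = 1 + 22/m
1/(8704 + o(V(-4))) = 1/(8704 + (22 + 7/(-4))/((7/(-4)))) = 1/(8704 + (22 + 7*(-¼))/((7*(-¼)))) = 1/(8704 + (22 - 7/4)/(-7/4)) = 1/(8704 - 4/7*81/4) = 1/(8704 - 81/7) = 1/(60847/7) = 7/60847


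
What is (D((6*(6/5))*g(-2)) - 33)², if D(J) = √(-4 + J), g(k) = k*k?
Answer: 5569/5 - 132*√155/5 ≈ 785.12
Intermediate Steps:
g(k) = k²
(D((6*(6/5))*g(-2)) - 33)² = (√(-4 + (6*(6/5))*(-2)²) - 33)² = (√(-4 + (6*(6*(⅕)))*4) - 33)² = (√(-4 + (6*(6/5))*4) - 33)² = (√(-4 + (36/5)*4) - 33)² = (√(-4 + 144/5) - 33)² = (√(124/5) - 33)² = (2*√155/5 - 33)² = (-33 + 2*√155/5)²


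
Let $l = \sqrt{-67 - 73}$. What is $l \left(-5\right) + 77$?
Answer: $77 - 10 i \sqrt{35} \approx 77.0 - 59.161 i$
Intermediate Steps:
$l = 2 i \sqrt{35}$ ($l = \sqrt{-140} = 2 i \sqrt{35} \approx 11.832 i$)
$l \left(-5\right) + 77 = 2 i \sqrt{35} \left(-5\right) + 77 = - 10 i \sqrt{35} + 77 = 77 - 10 i \sqrt{35}$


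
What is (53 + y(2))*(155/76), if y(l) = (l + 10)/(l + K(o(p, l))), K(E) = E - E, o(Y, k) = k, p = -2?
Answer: 9145/76 ≈ 120.33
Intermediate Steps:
K(E) = 0
y(l) = (10 + l)/l (y(l) = (l + 10)/(l + 0) = (10 + l)/l)
(53 + y(2))*(155/76) = (53 + (10 + 2)/2)*(155/76) = (53 + (½)*12)*(155*(1/76)) = (53 + 6)*(155/76) = 59*(155/76) = 9145/76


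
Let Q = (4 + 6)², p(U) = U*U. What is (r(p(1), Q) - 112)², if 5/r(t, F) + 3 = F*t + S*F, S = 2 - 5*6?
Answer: 91652113081/7306209 ≈ 12544.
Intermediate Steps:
p(U) = U²
Q = 100 (Q = 10² = 100)
S = -28 (S = 2 - 30 = -28)
r(t, F) = 5/(-3 - 28*F + F*t) (r(t, F) = 5/(-3 + (F*t - 28*F)) = 5/(-3 + (-28*F + F*t)) = 5/(-3 - 28*F + F*t))
(r(p(1), Q) - 112)² = (5/(-3 - 28*100 + 100*1²) - 112)² = (5/(-3 - 2800 + 100*1) - 112)² = (5/(-3 - 2800 + 100) - 112)² = (5/(-2703) - 112)² = (5*(-1/2703) - 112)² = (-5/2703 - 112)² = (-302741/2703)² = 91652113081/7306209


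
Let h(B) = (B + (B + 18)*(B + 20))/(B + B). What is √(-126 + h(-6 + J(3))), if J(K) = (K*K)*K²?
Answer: 3*I*√185/5 ≈ 8.1609*I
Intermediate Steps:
J(K) = K⁴ (J(K) = K²*K² = K⁴)
h(B) = (B + (18 + B)*(20 + B))/(2*B) (h(B) = (B + (18 + B)*(20 + B))/((2*B)) = (B + (18 + B)*(20 + B))*(1/(2*B)) = (B + (18 + B)*(20 + B))/(2*B))
√(-126 + h(-6 + J(3))) = √(-126 + (360 + (-6 + 3⁴)*(39 + (-6 + 3⁴)))/(2*(-6 + 3⁴))) = √(-126 + (360 + (-6 + 81)*(39 + (-6 + 81)))/(2*(-6 + 81))) = √(-126 + (½)*(360 + 75*(39 + 75))/75) = √(-126 + (½)*(1/75)*(360 + 75*114)) = √(-126 + (½)*(1/75)*(360 + 8550)) = √(-126 + (½)*(1/75)*8910) = √(-126 + 297/5) = √(-333/5) = 3*I*√185/5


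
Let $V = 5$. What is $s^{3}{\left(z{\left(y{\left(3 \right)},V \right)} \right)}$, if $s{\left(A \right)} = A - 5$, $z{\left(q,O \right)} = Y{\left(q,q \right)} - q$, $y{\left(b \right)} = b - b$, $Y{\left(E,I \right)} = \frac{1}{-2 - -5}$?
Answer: $- \frac{2744}{27} \approx -101.63$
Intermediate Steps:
$Y{\left(E,I \right)} = \frac{1}{3}$ ($Y{\left(E,I \right)} = \frac{1}{-2 + 5} = \frac{1}{3}$)
$y{\left(b \right)} = 0$
$z{\left(q,O \right)} = \frac{1}{3} - q$
$s{\left(A \right)} = -5 + A$ ($s{\left(A \right)} = A - 5 = -5 + A$)
$s^{3}{\left(z{\left(y{\left(3 \right)},V \right)} \right)} = \left(-5 + \left(\frac{1}{3} - 0\right)\right)^{3} = \left(-5 + \left(\frac{1}{3} + 0\right)\right)^{3} = \left(-5 + \frac{1}{3}\right)^{3} = \left(- \frac{14}{3}\right)^{3} = - \frac{2744}{27}$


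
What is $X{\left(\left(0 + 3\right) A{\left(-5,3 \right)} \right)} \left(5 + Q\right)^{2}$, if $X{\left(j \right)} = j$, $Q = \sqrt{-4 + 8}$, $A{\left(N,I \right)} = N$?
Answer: $-735$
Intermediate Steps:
$Q = 2$ ($Q = \sqrt{4} = 2$)
$X{\left(\left(0 + 3\right) A{\left(-5,3 \right)} \right)} \left(5 + Q\right)^{2} = \left(0 + 3\right) \left(-5\right) \left(5 + 2\right)^{2} = 3 \left(-5\right) 7^{2} = \left(-15\right) 49 = -735$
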